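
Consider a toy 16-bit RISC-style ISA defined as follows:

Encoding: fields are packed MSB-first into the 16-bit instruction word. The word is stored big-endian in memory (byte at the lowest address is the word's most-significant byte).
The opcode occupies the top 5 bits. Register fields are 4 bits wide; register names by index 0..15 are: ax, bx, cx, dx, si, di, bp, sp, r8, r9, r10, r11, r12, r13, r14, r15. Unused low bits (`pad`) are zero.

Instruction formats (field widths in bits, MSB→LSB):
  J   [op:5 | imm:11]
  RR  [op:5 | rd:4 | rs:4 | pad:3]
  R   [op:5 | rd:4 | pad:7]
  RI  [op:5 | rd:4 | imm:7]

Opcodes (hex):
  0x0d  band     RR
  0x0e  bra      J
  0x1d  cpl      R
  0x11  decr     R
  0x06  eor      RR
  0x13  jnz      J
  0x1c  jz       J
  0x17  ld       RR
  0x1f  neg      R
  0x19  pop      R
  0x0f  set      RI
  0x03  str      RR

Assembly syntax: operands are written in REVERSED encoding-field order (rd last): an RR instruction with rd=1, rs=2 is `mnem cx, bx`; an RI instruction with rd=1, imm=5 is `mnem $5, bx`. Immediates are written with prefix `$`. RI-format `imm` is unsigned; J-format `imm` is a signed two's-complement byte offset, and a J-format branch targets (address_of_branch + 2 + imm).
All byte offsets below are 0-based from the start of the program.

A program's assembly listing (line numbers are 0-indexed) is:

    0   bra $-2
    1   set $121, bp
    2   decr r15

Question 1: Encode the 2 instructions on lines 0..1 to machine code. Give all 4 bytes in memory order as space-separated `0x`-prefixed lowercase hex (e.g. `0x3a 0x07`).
0x77 0xfe 0x7b 0x79

line 0 (bra): pack op=0xe:5|imm=-2:11 = 0x77fe; big→ 77 fe
line 1 (set): pack op=0xf:5|rd=6:4|imm=121:7 = 0x7b79; big→ 7b 79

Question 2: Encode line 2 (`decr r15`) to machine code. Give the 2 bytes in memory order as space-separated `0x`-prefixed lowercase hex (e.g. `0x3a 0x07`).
0x8f 0x80

L2: decr op=0x11:5|rd=15:4|pad=0:7 ⇒ 0x8f80 ⇒ big 8f 80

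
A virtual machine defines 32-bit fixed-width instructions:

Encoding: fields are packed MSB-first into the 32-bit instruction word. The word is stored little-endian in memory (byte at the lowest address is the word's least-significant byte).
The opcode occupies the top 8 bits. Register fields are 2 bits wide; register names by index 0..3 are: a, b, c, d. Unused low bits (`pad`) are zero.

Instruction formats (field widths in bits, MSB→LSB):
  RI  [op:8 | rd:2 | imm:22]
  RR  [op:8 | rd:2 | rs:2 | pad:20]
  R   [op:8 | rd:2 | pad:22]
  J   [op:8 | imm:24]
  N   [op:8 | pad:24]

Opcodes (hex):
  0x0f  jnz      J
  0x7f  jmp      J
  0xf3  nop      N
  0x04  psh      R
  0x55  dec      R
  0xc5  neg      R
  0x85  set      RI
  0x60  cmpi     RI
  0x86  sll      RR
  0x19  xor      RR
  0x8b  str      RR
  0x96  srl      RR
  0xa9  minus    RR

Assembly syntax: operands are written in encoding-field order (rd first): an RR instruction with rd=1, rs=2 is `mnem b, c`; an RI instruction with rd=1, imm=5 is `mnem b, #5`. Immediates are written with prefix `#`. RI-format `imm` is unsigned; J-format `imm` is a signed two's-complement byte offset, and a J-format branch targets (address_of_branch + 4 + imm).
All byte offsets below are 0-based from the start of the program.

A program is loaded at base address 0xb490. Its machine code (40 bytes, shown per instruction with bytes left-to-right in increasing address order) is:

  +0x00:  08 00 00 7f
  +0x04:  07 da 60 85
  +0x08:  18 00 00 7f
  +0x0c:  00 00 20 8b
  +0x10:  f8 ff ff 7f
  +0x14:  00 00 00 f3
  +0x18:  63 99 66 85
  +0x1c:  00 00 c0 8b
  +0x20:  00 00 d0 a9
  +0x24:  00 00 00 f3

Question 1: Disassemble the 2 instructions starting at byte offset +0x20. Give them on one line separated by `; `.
minus d, b; nop

[20] 00 00 d0 a9 → 0xa9d00000
  top 8b → 0xa9 → minus [RR]
  rd@[23:22]=0x3 ⇒ d
  rs@[21:20]=0x1 ⇒ b
[24] 00 00 00 f3 → 0xf3000000
  top 8b → 0xf3 → nop [N]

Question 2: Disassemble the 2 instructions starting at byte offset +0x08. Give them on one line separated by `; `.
[08] 18 00 00 7f → 0x7f000018
  opcode bits[31:24]=0x7f: jmp/J
  [23:0] imm=24 = #24
[0c] 00 00 20 8b → 0x8b200000
  opcode bits[31:24]=0x8b: str/RR
  [23:22] rd=0 = a
  [21:20] rs=2 = c

jmp #24; str a, c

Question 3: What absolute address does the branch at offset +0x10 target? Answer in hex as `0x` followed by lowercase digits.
+0x10: f8 ff ff 7f ⇒ word 0x7ffffff8 (little)
  top 8b → 0x7f → jmp [J]
  imm: (w>>0)&0xffffff=0xfffff8 (s24→-8) → #-8
  target = base 0xb490 + off 0x10 + 4 + imm -8 = 0xb49c

0xb49c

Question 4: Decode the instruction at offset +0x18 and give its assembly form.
[18] 63 99 66 85 → 0x85669963
  top 8b → 0x85 → set [RI]
  rd: (w>>22)&0x3=0x1 → b
  imm: (w>>0)&0x3fffff=0x269963 → #2529635

set b, #2529635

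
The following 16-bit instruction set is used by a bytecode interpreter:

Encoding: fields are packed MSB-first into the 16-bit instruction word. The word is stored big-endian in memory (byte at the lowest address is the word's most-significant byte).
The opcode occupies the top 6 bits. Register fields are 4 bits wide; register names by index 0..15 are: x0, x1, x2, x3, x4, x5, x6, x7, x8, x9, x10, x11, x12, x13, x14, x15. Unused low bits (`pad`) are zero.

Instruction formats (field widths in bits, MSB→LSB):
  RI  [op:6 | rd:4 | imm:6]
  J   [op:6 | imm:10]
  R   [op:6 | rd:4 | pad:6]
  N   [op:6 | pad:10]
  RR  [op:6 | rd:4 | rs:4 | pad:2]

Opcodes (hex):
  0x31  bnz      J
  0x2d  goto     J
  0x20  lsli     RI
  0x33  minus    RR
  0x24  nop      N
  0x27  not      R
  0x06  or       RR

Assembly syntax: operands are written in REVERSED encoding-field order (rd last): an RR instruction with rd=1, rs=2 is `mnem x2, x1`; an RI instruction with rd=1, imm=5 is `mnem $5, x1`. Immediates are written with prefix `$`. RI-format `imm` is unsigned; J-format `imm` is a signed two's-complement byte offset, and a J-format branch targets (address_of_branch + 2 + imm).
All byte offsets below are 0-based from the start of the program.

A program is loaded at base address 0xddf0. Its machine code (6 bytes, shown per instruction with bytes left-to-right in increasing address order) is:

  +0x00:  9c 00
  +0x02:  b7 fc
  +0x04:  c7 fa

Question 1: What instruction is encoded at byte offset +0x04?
bnz $-6

@+04  big-endian(c7 fa) = 0xc7fa
  op=0xc7fa>>10=0x31 ⇒ bnz (J)
  [9:0] imm=1018 (s10→-6) = $-6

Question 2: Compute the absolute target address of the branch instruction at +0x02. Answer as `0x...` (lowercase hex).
0xddf0

+0x02: b7 fc ⇒ word 0xb7fc (big)
  op=0xb7fc>>10=0x2d ⇒ goto (J)
  imm: (w>>0)&0x3ff=0x3fc (s10→-4) → $-4
  target = base 0xddf0 + off 0x02 + 2 + imm -4 = 0xddf0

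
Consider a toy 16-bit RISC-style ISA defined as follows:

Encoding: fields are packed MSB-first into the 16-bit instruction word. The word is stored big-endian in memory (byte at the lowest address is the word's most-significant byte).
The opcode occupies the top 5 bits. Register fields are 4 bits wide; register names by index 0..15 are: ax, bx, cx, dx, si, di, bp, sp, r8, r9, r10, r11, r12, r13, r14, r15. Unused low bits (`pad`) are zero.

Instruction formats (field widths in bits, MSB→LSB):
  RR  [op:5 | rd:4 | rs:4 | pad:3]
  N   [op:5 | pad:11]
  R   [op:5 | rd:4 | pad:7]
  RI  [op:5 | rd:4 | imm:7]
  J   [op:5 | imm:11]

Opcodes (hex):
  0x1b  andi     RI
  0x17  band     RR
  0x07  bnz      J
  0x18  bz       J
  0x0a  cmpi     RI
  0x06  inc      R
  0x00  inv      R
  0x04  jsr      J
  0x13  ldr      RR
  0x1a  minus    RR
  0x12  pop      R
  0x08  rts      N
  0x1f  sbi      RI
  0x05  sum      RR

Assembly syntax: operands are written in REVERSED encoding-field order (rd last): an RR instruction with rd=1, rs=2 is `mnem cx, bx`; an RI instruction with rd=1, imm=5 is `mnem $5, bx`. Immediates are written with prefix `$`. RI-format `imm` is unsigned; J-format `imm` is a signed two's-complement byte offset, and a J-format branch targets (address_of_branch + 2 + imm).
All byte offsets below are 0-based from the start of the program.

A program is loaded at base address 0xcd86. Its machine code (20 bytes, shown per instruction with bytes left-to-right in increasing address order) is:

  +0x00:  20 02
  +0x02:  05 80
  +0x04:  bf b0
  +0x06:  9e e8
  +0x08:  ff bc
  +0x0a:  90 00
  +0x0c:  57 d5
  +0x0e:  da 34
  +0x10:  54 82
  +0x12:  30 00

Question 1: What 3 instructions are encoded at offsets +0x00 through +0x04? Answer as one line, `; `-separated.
off 0x00: read 20 02 as big → 0x2002
  opcode bits[15:11]=0x4: jsr/J
  imm@[10:0]=0x2 ⇒ $2
off 0x02: read 05 80 as big → 0x0580
  opcode bits[15:11]=0x0: inv/R
  rd@[10:7]=0xb ⇒ r11
off 0x04: read bf b0 as big → 0xbfb0
  opcode bits[15:11]=0x17: band/RR
  rd@[10:7]=0xf ⇒ r15
  rs@[6:3]=0x6 ⇒ bp

jsr $2; inv r11; band bp, r15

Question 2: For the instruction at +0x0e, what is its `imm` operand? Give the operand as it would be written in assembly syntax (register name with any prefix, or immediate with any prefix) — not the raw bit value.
$52

+0x0e: da 34 ⇒ word 0xda34 (big)
  opcode bits[15:11]=0x1b: andi/RI
  rd@[10:7]=0x4 ⇒ si
  imm@[6:0]=0x34 ⇒ $52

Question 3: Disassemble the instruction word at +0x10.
cmpi $2, r9

+0x10: 54 82 ⇒ word 0x5482 (big)
  op=0x5482>>11=0xa ⇒ cmpi (RI)
  rd: (w>>7)&0xf=0x9 → r9
  imm: (w>>0)&0x7f=0x2 → $2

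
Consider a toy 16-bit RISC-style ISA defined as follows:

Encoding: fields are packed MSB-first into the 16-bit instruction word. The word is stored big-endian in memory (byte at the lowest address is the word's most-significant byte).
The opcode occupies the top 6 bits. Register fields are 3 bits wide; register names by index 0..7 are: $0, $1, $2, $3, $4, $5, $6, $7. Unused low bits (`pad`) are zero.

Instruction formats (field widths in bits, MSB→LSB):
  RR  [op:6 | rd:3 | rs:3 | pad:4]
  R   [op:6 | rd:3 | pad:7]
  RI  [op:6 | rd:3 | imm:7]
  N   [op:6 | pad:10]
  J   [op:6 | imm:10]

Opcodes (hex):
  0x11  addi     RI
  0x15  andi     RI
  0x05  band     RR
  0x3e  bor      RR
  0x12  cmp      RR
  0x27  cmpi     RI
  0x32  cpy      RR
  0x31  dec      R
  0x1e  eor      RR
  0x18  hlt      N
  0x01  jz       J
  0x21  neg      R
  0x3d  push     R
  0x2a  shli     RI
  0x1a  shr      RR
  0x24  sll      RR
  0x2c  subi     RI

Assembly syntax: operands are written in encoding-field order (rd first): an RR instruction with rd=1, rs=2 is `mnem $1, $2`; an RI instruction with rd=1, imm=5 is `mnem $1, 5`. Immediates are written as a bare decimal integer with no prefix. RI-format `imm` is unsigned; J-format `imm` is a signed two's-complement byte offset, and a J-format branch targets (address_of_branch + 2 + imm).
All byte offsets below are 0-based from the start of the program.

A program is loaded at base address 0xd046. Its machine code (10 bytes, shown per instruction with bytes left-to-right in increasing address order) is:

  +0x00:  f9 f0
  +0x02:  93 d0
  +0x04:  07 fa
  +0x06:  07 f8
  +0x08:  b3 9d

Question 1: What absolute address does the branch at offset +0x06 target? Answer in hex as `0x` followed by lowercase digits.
0xd046

[06] 07 f8 → 0x07f8
  opcode bits[15:10]=0x1: jz/J
  imm@[9:0]=0x3f8 (s10→-8) ⇒ -8
  target = base 0xd046 + off 0x06 + 2 + imm -8 = 0xd046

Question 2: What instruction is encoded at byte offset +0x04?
jz -6

@+04  big-endian(07 fa) = 0x07fa
  opcode bits[15:10]=0x1: jz/J
  [9:0] imm=1018 (s10→-6) = -6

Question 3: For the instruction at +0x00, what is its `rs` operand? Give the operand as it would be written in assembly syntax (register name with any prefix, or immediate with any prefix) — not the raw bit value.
$7

[00] f9 f0 → 0xf9f0
  opcode bits[15:10]=0x3e: bor/RR
  rd: (w>>7)&0x7=0x3 → $3
  rs: (w>>4)&0x7=0x7 → $7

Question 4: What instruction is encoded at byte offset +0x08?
[08] b3 9d → 0xb39d
  op=0xb39d>>10=0x2c ⇒ subi (RI)
  rd: (w>>7)&0x7=0x7 → $7
  imm: (w>>0)&0x7f=0x1d → 29

subi $7, 29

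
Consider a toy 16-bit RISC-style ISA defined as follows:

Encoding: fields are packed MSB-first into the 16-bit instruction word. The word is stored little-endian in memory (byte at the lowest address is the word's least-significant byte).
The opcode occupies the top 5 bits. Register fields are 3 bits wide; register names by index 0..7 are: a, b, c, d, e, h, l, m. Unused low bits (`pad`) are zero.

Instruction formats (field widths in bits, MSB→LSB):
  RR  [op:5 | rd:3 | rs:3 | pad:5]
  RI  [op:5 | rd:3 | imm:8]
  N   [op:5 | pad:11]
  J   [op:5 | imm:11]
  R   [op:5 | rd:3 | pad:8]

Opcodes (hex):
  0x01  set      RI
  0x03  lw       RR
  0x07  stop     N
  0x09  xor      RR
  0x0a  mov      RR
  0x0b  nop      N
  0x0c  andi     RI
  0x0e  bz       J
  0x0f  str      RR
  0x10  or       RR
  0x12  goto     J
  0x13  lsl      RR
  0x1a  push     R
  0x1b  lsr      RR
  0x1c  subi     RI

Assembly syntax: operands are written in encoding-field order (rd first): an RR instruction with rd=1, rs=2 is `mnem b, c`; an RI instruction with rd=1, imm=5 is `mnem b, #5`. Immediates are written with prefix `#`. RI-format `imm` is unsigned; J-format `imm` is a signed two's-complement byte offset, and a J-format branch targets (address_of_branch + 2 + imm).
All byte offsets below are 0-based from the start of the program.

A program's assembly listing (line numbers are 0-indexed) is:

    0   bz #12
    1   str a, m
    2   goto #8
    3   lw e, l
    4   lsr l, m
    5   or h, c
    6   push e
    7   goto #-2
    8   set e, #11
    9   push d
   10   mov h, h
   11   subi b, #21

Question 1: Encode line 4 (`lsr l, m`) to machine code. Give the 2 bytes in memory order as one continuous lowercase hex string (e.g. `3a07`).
line 4 (lsr): pack op=0x1b:5|rd=6:3|rs=7:3|pad=0:5 = 0xdee0; little→ e0 de

e0de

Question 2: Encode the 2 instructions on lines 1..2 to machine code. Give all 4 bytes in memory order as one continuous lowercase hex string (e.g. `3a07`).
e0780890

1. str fields op=0xf:5|rd=0:3|rs=7:3|pad=0:5 → word 78e0h → e0 78
2. goto fields op=0x12:5|imm=8:11 → word 9008h → 08 90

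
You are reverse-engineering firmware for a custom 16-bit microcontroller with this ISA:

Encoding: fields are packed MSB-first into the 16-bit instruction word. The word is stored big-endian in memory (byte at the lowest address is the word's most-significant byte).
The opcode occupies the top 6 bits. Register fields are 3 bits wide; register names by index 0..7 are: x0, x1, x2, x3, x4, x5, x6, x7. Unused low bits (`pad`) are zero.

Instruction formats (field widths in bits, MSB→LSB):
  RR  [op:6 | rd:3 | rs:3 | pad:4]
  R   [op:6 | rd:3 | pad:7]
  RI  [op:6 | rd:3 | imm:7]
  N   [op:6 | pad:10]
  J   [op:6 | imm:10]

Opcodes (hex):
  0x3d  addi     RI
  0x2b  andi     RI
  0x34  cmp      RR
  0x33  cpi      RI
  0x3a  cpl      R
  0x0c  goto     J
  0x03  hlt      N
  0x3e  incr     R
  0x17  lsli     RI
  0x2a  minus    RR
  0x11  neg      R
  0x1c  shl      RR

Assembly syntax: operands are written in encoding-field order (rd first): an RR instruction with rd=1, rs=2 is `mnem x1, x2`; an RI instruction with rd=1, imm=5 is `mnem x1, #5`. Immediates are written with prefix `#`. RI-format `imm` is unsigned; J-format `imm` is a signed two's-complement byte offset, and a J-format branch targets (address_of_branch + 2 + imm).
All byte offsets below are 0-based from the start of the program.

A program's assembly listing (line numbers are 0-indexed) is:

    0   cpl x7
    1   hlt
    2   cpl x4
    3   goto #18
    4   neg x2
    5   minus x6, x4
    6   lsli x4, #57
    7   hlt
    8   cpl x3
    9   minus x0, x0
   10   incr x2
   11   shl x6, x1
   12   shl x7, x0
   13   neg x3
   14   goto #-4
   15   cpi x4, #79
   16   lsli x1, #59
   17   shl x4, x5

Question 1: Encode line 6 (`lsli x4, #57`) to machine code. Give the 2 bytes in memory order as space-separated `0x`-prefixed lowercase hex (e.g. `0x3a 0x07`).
6. lsli fields op=0x17:6|rd=4:3|imm=57:7 → word 5e39h → 5e 39

0x5e 0x39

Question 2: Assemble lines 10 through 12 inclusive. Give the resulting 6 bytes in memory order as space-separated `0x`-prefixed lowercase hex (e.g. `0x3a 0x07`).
0xf9 0x00 0x73 0x10 0x73 0x80

line 10 (incr): pack op=0x3e:6|rd=2:3|pad=0:7 = 0xf900; big→ f9 00
line 11 (shl): pack op=0x1c:6|rd=6:3|rs=1:3|pad=0:4 = 0x7310; big→ 73 10
line 12 (shl): pack op=0x1c:6|rd=7:3|rs=0:3|pad=0:4 = 0x7380; big→ 73 80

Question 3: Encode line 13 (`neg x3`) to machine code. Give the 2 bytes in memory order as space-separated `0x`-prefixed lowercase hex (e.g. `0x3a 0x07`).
0x45 0x80

13. neg fields op=0x11:6|rd=3:3|pad=0:7 → word 4580h → 45 80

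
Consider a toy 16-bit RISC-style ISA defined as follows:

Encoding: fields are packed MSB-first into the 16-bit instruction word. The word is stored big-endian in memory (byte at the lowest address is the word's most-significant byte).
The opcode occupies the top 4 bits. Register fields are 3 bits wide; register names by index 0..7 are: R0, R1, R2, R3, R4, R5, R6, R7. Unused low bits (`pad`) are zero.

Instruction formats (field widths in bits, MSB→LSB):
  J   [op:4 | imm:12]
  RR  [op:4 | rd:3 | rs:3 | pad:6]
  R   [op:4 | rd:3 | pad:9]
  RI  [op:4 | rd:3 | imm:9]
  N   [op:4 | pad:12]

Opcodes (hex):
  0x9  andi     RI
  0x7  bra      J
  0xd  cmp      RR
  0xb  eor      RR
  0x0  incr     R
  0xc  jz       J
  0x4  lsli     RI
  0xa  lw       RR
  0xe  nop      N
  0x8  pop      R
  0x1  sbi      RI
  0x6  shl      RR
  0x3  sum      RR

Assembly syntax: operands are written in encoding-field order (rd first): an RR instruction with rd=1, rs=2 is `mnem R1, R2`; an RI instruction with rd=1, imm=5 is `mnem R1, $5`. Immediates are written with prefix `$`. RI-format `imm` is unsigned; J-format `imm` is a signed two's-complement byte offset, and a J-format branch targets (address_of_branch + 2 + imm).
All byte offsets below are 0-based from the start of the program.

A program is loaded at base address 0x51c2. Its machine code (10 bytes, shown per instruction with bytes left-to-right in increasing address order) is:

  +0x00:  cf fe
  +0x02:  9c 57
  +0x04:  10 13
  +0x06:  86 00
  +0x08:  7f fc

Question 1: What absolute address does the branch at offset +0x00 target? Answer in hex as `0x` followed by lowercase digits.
0x51c2

@+00  big-endian(cf fe) = 0xcffe
  opcode bits[15:12]=0xc: jz/J
  imm: (w>>0)&0xfff=0xffe (s12→-2) → $-2
  target = base 0x51c2 + off 0x00 + 2 + imm -2 = 0x51c2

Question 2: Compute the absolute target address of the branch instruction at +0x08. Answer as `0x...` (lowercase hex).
[08] 7f fc → 0x7ffc
  op=0x7ffc>>12=0x7 ⇒ bra (J)
  [11:0] imm=4092 (s12→-4) = $-4
  target = base 0x51c2 + off 0x08 + 2 + imm -4 = 0x51c8

0x51c8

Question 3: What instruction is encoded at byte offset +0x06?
off 0x06: read 86 00 as big → 0x8600
  op=0x8600>>12=0x8 ⇒ pop (R)
  rd: (w>>9)&0x7=0x3 → R3

pop R3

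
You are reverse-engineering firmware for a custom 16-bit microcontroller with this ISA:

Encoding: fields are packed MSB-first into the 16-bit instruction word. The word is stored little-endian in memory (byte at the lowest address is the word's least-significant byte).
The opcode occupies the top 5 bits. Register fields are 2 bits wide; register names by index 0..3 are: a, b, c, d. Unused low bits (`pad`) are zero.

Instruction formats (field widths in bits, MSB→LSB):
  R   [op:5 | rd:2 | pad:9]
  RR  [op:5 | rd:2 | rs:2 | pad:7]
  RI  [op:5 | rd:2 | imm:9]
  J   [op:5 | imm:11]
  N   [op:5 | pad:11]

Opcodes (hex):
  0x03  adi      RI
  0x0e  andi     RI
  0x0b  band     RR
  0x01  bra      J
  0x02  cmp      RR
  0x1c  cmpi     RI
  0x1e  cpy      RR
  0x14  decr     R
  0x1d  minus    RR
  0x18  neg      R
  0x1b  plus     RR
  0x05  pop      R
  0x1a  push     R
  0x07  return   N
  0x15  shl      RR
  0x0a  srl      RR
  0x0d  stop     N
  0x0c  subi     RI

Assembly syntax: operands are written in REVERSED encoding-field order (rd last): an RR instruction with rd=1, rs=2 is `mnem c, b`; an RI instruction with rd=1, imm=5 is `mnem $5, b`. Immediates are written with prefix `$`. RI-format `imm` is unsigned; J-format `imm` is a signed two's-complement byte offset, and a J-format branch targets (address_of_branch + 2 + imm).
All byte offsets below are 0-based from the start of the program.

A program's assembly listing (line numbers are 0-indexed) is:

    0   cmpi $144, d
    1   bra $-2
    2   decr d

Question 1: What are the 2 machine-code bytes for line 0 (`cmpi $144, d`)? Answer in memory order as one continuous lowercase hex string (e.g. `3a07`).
90e6

L0: cmpi op=0x1c:5|rd=3:2|imm=144:9 ⇒ 0xe690 ⇒ little 90 e6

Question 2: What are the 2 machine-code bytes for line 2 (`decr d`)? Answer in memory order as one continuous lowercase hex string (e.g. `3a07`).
00a6

2. decr fields op=0x14:5|rd=3:2|pad=0:9 → word a600h → 00 a6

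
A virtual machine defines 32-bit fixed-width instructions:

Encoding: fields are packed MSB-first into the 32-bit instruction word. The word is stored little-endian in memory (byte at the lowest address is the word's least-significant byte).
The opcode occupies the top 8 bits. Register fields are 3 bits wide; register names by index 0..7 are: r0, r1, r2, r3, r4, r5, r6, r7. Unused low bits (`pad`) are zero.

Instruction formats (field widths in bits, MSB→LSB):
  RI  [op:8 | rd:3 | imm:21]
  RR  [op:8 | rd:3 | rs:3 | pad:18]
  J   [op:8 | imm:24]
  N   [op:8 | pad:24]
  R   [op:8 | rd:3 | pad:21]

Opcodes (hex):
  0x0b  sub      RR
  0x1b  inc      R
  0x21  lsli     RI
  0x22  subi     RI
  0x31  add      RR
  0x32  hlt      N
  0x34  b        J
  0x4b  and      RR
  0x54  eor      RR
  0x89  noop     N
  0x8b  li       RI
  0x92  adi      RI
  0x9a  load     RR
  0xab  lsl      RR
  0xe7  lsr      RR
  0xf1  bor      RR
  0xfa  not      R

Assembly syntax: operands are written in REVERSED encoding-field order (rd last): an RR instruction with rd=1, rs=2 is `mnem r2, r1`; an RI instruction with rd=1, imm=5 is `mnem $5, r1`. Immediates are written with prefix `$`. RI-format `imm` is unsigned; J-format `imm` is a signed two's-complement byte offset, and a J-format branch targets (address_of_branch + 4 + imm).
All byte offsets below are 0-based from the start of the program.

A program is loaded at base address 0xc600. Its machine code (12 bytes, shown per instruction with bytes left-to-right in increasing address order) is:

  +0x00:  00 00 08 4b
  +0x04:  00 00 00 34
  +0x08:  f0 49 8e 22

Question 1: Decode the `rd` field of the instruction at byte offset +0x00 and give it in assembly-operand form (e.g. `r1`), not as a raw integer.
r0

+0x00: 00 00 08 4b ⇒ word 0x4b080000 (little)
  top 8b → 0x4b → and [RR]
  rd@[23:21]=0x0 ⇒ r0
  rs@[20:18]=0x2 ⇒ r2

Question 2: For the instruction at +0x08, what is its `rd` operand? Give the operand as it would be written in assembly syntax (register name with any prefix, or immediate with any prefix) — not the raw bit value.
r4

[08] f0 49 8e 22 → 0x228e49f0
  top 8b → 0x22 → subi [RI]
  [23:21] rd=4 = r4
  [20:0] imm=936432 = $936432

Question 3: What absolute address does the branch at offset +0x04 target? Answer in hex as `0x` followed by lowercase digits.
[04] 00 00 00 34 → 0x34000000
  top 8b → 0x34 → b [J]
  imm@[23:0]=0x0 ⇒ $0
  target = base 0xc600 + off 0x04 + 4 + imm 0 = 0xc608

0xc608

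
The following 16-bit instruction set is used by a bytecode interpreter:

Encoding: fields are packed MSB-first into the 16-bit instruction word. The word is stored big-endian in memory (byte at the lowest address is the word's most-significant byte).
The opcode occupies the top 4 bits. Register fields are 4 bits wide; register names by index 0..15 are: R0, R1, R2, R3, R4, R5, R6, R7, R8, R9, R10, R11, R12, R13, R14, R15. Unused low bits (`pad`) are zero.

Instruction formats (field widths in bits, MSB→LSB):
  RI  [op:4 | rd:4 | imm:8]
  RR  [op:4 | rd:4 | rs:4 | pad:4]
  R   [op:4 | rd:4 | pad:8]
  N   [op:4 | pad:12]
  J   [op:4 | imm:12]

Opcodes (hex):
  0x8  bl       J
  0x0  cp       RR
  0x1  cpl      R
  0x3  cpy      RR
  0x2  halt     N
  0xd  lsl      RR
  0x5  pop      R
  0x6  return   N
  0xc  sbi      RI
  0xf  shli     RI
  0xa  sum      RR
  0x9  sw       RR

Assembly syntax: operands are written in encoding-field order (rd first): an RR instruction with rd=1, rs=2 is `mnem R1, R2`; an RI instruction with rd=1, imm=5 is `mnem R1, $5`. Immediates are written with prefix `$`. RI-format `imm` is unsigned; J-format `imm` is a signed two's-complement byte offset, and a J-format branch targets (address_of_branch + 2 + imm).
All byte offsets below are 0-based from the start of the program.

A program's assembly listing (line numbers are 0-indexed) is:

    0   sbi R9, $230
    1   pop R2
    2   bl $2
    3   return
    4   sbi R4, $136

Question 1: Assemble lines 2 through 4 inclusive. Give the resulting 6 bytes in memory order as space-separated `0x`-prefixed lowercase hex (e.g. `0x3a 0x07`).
0x80 0x02 0x60 0x00 0xc4 0x88

2. bl fields op=0x8:4|imm=2:12 → word 8002h → 80 02
3. return fields op=0x6:4|pad=0:12 → word 6000h → 60 00
4. sbi fields op=0xc:4|rd=4:4|imm=136:8 → word c488h → c4 88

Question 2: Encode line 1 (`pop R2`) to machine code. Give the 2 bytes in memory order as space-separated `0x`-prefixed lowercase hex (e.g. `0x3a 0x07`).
0x52 0x00

line 1 (pop): pack op=0x5:4|rd=2:4|pad=0:8 = 0x5200; big→ 52 00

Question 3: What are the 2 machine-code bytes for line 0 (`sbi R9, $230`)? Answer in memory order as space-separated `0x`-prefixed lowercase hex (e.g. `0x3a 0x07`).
L0: sbi op=0xc:4|rd=9:4|imm=230:8 ⇒ 0xc9e6 ⇒ big c9 e6

0xc9 0xe6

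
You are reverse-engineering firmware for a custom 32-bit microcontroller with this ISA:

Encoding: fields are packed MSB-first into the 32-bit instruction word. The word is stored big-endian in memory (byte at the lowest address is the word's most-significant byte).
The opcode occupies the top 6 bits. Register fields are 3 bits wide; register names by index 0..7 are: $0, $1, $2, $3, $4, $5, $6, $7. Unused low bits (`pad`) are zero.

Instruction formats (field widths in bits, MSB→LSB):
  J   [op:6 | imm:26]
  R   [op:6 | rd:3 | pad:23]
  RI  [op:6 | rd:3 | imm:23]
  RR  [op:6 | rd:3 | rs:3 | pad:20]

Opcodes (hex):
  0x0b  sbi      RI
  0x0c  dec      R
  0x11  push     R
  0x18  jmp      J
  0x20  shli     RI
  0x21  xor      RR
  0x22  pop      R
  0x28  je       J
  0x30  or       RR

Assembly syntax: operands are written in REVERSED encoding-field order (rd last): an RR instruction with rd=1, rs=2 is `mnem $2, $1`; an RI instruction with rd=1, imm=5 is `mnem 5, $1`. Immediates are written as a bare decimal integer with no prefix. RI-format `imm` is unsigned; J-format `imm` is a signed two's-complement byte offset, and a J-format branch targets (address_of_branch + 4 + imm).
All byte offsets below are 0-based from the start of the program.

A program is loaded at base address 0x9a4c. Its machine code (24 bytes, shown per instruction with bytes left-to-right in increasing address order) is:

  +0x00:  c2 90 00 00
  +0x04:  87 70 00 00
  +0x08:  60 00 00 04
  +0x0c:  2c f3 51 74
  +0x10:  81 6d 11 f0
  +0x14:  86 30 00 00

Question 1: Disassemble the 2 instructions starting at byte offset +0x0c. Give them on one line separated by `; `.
sbi 7557492, $1; shli 7148016, $2

@+0c  big-endian(2c f3 51 74) = 0x2cf35174
  opcode bits[31:26]=0xb: sbi/RI
  rd: (w>>23)&0x7=0x1 → $1
  imm: (w>>0)&0x7fffff=0x735174 → 7557492
@+10  big-endian(81 6d 11 f0) = 0x816d11f0
  opcode bits[31:26]=0x20: shli/RI
  rd: (w>>23)&0x7=0x2 → $2
  imm: (w>>0)&0x7fffff=0x6d11f0 → 7148016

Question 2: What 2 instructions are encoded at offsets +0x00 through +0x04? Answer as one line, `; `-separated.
or $1, $5; xor $7, $6

@+00  big-endian(c2 90 00 00) = 0xc2900000
  op=0xc2900000>>26=0x30 ⇒ or (RR)
  rd@[25:23]=0x5 ⇒ $5
  rs@[22:20]=0x1 ⇒ $1
@+04  big-endian(87 70 00 00) = 0x87700000
  op=0x87700000>>26=0x21 ⇒ xor (RR)
  rd@[25:23]=0x6 ⇒ $6
  rs@[22:20]=0x7 ⇒ $7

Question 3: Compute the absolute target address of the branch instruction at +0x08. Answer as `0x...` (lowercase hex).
[08] 60 00 00 04 → 0x60000004
  op=0x60000004>>26=0x18 ⇒ jmp (J)
  [25:0] imm=4 = 4
  target = base 0x9a4c + off 0x08 + 4 + imm 4 = 0x9a5c

0x9a5c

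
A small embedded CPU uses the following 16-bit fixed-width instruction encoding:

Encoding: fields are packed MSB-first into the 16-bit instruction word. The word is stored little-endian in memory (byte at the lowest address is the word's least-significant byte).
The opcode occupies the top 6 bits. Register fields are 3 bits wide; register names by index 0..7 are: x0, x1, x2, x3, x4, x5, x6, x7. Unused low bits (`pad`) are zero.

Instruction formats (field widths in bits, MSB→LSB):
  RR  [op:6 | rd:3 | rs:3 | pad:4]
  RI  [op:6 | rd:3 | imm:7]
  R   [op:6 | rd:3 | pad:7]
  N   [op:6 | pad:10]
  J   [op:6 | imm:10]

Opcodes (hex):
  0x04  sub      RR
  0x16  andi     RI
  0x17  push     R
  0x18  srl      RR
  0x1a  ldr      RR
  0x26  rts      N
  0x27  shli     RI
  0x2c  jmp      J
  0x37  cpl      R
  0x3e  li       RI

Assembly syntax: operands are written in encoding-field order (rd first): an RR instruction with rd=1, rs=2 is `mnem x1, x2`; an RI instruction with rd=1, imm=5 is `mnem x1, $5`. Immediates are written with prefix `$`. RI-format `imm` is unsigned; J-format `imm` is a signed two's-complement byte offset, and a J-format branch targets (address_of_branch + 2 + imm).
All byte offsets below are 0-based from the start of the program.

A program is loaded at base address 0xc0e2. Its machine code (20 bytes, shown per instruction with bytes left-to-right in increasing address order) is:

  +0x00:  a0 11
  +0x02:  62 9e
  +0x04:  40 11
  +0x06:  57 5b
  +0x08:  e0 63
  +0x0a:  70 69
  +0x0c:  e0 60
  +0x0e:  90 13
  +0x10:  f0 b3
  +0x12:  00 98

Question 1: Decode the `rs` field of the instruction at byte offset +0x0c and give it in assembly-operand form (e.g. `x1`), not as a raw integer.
off 0x0c: read e0 60 as little → 0x60e0
  op=0x60e0>>10=0x18 ⇒ srl (RR)
  [9:7] rd=1 = x1
  [6:4] rs=6 = x6

x6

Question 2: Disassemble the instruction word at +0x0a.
off 0x0a: read 70 69 as little → 0x6970
  opcode bits[15:10]=0x1a: ldr/RR
  rd@[9:7]=0x2 ⇒ x2
  rs@[6:4]=0x7 ⇒ x7

ldr x2, x7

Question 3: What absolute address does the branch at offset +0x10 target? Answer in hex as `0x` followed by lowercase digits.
+0x10: f0 b3 ⇒ word 0xb3f0 (little)
  opcode bits[15:10]=0x2c: jmp/J
  [9:0] imm=1008 (s10→-16) = $-16
  target = base 0xc0e2 + off 0x10 + 2 + imm -16 = 0xc0e4

0xc0e4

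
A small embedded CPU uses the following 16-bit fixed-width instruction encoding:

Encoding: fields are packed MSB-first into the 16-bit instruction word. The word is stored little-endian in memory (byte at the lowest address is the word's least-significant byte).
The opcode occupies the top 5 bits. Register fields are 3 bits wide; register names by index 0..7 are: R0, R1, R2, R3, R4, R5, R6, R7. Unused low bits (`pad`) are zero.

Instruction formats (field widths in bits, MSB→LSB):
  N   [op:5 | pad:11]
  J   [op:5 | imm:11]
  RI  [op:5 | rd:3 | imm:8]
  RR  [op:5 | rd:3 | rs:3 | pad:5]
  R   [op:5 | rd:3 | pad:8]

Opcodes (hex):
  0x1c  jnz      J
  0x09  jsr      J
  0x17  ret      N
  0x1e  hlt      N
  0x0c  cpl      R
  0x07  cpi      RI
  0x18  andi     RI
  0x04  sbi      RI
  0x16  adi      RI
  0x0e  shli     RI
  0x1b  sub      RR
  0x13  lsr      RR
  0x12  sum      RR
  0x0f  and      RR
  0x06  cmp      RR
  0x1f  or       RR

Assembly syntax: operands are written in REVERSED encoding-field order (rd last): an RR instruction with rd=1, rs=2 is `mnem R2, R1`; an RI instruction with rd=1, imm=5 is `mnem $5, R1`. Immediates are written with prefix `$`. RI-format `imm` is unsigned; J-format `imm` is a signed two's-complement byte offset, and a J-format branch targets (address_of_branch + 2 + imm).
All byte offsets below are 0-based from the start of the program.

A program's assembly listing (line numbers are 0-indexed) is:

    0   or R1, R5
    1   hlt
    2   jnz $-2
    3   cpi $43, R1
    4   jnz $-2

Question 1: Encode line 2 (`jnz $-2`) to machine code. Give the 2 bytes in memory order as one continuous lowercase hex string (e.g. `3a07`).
fee7

line 2 (jnz): pack op=0x1c:5|imm=-2:11 = 0xe7fe; little→ fe e7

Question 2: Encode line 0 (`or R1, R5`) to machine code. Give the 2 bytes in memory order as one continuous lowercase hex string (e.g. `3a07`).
L0: or op=0x1f:5|rd=5:3|rs=1:3|pad=0:5 ⇒ 0xfd20 ⇒ little 20 fd

20fd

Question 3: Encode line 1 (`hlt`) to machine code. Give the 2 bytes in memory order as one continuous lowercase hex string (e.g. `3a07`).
line 1 (hlt): pack op=0x1e:5|pad=0:11 = 0xf000; little→ 00 f0

00f0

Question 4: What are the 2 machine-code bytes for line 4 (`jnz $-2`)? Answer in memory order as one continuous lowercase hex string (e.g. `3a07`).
fee7

line 4 (jnz): pack op=0x1c:5|imm=-2:11 = 0xe7fe; little→ fe e7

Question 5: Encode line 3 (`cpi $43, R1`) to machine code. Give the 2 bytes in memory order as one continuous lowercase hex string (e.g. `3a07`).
2b39

3. cpi fields op=0x7:5|rd=1:3|imm=43:8 → word 392bh → 2b 39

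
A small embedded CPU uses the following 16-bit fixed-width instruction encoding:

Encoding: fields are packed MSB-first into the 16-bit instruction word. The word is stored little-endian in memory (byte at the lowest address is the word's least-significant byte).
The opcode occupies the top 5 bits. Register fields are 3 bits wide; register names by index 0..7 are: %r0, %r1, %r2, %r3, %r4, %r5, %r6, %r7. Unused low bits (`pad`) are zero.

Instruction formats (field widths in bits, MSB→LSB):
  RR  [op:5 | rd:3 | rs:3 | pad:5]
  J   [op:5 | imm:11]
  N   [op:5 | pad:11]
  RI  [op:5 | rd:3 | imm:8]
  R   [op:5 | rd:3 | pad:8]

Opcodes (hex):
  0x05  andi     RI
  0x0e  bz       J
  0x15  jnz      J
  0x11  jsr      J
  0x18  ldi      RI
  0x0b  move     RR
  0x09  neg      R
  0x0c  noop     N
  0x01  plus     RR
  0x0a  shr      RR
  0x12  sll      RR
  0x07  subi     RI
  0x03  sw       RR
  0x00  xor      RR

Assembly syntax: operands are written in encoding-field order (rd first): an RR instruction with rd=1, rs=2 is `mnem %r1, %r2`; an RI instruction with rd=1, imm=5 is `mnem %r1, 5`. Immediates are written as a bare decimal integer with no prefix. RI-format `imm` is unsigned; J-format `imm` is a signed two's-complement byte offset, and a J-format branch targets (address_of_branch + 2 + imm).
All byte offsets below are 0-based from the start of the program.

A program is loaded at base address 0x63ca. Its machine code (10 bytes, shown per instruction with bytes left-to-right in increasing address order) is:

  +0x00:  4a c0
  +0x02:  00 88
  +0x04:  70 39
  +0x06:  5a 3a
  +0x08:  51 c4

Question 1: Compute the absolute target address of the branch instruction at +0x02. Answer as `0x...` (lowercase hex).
0x63ce

@+02  little-endian(00 88) = 0x8800
  top 5b → 0x11 → jsr [J]
  [10:0] imm=0 = 0
  target = base 0x63ca + off 0x02 + 2 + imm 0 = 0x63ce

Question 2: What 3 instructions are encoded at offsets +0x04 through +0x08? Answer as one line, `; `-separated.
subi %r1, 112; subi %r2, 90; ldi %r4, 81

+0x04: 70 39 ⇒ word 0x3970 (little)
  op=0x3970>>11=0x7 ⇒ subi (RI)
  [10:8] rd=1 = %r1
  [7:0] imm=112 = 112
+0x06: 5a 3a ⇒ word 0x3a5a (little)
  op=0x3a5a>>11=0x7 ⇒ subi (RI)
  [10:8] rd=2 = %r2
  [7:0] imm=90 = 90
+0x08: 51 c4 ⇒ word 0xc451 (little)
  op=0xc451>>11=0x18 ⇒ ldi (RI)
  [10:8] rd=4 = %r4
  [7:0] imm=81 = 81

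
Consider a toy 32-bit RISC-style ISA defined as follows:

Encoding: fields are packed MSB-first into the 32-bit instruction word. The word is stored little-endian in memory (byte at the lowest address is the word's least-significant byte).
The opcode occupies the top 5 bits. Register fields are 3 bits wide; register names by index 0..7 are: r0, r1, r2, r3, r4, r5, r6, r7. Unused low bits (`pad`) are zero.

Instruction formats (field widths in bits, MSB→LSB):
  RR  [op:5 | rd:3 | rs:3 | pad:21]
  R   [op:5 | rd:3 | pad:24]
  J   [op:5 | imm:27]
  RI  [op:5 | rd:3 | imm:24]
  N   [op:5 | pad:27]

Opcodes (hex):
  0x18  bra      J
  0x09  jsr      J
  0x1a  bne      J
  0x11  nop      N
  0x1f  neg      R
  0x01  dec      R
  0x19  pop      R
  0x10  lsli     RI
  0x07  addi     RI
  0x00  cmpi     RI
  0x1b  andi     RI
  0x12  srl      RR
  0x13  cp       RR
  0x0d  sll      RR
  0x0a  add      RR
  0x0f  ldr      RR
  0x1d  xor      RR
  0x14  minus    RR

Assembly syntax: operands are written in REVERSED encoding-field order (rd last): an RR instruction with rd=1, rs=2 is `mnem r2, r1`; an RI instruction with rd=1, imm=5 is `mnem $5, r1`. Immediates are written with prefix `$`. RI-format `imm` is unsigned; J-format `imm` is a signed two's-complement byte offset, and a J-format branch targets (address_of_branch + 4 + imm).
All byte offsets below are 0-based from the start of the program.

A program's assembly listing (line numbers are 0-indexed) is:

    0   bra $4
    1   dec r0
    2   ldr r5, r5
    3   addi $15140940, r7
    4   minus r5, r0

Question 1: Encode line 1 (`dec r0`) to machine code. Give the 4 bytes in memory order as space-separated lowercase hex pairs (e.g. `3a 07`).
00 00 00 08

L1: dec op=0x1:5|rd=0:3|pad=0:24 ⇒ 0x08000000 ⇒ little 00 00 00 08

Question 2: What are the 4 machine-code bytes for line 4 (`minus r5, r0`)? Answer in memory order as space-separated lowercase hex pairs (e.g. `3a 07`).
00 00 a0 a0

4. minus fields op=0x14:5|rd=0:3|rs=5:3|pad=0:21 → word a0a00000h → 00 00 a0 a0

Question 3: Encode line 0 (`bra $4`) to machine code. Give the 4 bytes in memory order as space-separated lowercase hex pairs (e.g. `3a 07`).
04 00 00 c0

0. bra fields op=0x18:5|imm=4:27 → word c0000004h → 04 00 00 c0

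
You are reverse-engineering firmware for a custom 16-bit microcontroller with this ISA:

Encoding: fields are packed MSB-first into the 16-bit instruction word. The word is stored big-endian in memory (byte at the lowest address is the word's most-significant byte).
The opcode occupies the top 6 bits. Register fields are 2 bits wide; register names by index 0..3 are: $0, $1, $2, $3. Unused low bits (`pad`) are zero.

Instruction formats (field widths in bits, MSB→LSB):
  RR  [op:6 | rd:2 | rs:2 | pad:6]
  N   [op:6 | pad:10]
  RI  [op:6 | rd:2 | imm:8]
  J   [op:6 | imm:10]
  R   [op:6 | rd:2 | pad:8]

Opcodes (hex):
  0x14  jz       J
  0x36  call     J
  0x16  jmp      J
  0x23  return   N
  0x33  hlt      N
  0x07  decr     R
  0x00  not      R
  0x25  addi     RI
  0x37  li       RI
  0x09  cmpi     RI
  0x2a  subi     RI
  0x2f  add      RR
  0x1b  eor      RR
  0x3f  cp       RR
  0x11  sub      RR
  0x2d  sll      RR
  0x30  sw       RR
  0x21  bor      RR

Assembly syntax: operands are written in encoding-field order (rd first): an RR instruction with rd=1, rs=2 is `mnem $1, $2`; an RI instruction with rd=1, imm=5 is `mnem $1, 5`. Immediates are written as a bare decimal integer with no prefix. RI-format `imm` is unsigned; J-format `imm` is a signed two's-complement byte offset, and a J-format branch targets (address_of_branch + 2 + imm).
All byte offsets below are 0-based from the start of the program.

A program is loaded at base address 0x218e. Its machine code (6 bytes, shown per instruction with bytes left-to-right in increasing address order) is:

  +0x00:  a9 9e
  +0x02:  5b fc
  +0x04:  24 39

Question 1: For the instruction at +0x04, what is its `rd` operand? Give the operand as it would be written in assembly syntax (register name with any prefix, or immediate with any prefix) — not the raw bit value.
$0

[04] 24 39 → 0x2439
  top 6b → 0x9 → cmpi [RI]
  [9:8] rd=0 = $0
  [7:0] imm=57 = 57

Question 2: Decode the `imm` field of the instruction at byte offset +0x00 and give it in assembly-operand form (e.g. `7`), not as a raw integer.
@+00  big-endian(a9 9e) = 0xa99e
  top 6b → 0x2a → subi [RI]
  [9:8] rd=1 = $1
  [7:0] imm=158 = 158

158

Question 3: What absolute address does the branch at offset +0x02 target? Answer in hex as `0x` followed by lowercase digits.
@+02  big-endian(5b fc) = 0x5bfc
  top 6b → 0x16 → jmp [J]
  imm: (w>>0)&0x3ff=0x3fc (s10→-4) → -4
  target = base 0x218e + off 0x02 + 2 + imm -4 = 0x218e

0x218e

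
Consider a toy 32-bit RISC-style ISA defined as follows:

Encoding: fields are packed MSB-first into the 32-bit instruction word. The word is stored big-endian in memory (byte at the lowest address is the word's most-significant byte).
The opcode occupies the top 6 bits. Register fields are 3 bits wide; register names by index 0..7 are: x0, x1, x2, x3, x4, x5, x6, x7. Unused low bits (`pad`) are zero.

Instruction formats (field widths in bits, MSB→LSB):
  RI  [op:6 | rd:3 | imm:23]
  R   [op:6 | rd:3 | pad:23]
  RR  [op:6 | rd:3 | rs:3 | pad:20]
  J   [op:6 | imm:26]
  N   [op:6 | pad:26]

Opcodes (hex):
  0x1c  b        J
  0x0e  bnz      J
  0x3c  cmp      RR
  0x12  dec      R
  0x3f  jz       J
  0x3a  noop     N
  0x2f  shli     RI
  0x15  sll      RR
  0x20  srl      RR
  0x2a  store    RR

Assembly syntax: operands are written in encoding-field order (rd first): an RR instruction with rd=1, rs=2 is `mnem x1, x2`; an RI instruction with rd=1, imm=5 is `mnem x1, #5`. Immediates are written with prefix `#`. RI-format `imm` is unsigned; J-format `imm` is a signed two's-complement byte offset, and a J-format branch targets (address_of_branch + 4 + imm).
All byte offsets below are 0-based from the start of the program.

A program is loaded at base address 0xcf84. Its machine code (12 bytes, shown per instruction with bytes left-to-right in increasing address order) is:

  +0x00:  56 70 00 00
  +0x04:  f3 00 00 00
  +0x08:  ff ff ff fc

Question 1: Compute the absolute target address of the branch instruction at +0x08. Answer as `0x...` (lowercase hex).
off 0x08: read ff ff ff fc as big → 0xfffffffc
  op=0xfffffffc>>26=0x3f ⇒ jz (J)
  [25:0] imm=67108860 (s26→-4) = #-4
  target = base 0xcf84 + off 0x08 + 4 + imm -4 = 0xcf8c

0xcf8c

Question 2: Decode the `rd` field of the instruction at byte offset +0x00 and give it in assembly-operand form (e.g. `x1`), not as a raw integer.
x4

@+00  big-endian(56 70 00 00) = 0x56700000
  opcode bits[31:26]=0x15: sll/RR
  [25:23] rd=4 = x4
  [22:20] rs=7 = x7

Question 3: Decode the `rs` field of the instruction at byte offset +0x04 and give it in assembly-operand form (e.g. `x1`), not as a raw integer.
+0x04: f3 00 00 00 ⇒ word 0xf3000000 (big)
  top 6b → 0x3c → cmp [RR]
  [25:23] rd=6 = x6
  [22:20] rs=0 = x0

x0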